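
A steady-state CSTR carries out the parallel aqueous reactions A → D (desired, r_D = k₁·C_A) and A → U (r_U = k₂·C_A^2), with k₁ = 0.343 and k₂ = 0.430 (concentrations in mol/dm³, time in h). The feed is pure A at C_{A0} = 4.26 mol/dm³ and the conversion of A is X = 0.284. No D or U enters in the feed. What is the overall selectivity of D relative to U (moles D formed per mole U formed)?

Exit C_A = C_{A0}(1−X) = 4.26×0.716 = 3.050 mol/dm³.
A CSTR operates uniformly at the exit composition, giving r_D = 1.046 and r_U = 4.000 (each k·C_A^n at C_A = 3.050).
Overall selectivity = C_D/C_U = r_Dτ/(r_Uτ) = r_D/r_U = 0.262.

0.262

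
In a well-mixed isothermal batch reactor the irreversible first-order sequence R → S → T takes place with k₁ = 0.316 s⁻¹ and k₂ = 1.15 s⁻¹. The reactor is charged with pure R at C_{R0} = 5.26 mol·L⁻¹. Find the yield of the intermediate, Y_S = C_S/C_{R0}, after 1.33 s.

For first-order series with pure R initially, C_S(t) = k₁C_{R0}/(k₂−k₁)·(e^(−k₁t) − e^(−k₂t)).
e^(−k₁t) = e^(−0.316×1.33) = e^(−0.4203) = 0.6569; e^(−k₂t) = e^(−1.529) = 0.2166.
C_S = 0.316×5.26/(1.15−0.316) × (0.6569−0.2166) = 1.993×0.4402 = 0.8774 mol·L⁻¹.
Y_S = C_S/C_{R0} = 0.8774/5.26 = 0.167.

0.167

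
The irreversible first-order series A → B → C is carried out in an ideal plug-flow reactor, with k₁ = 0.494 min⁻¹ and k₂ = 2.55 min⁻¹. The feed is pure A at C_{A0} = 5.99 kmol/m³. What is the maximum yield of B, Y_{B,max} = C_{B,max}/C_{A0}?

0.131

At the optimum, C_{B,max}/C_{A0} = (k₁/k₂)^[k₂/(k₂−k₁)].
= (0.494/2.55)^(2.55/(2.55−0.494)) = (0.1937)^(1.240) = 0.1306.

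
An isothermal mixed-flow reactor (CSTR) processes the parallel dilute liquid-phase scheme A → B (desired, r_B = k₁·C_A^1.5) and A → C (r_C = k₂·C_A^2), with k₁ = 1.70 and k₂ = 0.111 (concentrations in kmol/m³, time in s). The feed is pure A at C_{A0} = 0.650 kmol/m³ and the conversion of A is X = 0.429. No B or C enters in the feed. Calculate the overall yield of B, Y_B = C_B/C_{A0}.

0.413

Exit C_A = C_{A0}(1−X) = 0.650×0.571 = 0.3711 kmol/m³.
In a CSTR the entire volume is at exit conditions, so r_B = 1.70×0.3711^1.5 = 0.3844 and r_C = 0.111×0.3711^2 = 0.01529.
Fraction of consumed A going to B: r_B/(r_B+r_C) = 0.9617.
C_B = 0.9617·C_{A0}·X = 0.9617×0.650×0.429 = 0.268 kmol/m³; Y_B = C_B/C_{A0} = 0.413.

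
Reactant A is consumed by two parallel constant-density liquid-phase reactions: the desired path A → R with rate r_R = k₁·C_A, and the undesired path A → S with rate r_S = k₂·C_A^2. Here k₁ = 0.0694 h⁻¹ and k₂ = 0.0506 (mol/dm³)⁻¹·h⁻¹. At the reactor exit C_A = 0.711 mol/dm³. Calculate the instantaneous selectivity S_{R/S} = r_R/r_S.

S_{R/S} = r_R/r_S = (k₁·C_A)/(k₂·C_A^2) = (k₁/k₂)·C_A⁻¹.
= (0.0694×0.7110) / (0.0506×0.7110^2) = 0.04934/0.02558 = 1.93.
The undesired path is higher order in A, so low C_A (CSTR or dilute feed) favours R.

1.93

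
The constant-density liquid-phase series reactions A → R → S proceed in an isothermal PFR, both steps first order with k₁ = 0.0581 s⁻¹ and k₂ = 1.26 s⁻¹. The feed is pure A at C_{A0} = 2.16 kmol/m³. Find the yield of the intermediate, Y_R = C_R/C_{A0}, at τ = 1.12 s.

The intermediate concentration in a first-order A→B→C sequence is C_R = k₁C_{A0}(e^(−k₁τ) − e^(−k₂τ))/(k₂−k₁).
e^(−k₁τ) = e^(−0.0581×1.12) = e^(−0.06507) = 0.9370; e^(−k₂τ) = e^(−1.411) = 0.2439.
C_R = 0.0581×2.16/(1.26−0.0581) × (0.9370−0.2439) = 0.1044×0.6931 = 0.07237 kmol/m³.
Y_R = C_R/C_{A0} = 0.07237/2.16 = 0.0335.

0.0335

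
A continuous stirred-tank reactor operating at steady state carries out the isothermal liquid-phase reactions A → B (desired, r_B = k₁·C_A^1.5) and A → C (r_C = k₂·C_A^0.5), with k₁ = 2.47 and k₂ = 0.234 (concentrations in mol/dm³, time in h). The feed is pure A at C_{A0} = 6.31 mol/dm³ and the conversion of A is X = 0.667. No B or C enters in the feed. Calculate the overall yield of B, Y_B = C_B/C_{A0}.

0.638

Exit C_A = C_{A0}(1−X) = 6.31×0.333 = 2.101 mol/dm³.
Rates in a CSTR are evaluated at the outlet concentration: r_B = 2.47×2.101^1.5 = 7.523, r_C = 0.234×2.101^0.5 = 0.3392.
Fraction of consumed A going to B: r_B/(r_B+r_C) = 0.9569.
C_B = 0.9569·C_{A0}·X = 0.9569×6.31×0.667 = 4.03 mol/dm³; Y_B = C_B/C_{A0} = 0.638.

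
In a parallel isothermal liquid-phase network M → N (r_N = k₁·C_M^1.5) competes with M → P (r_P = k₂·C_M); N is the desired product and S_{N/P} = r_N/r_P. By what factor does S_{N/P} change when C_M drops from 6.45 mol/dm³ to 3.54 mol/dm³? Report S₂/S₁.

S_{N/P} = (k₁/k₂)·C_M^0.5, so S₂/S₁ = (C_{M,2}/C_{M,1})^0.5.
= (3.54/6.45)^0.5 = (0.5488)^0.5 = 0.741.

0.741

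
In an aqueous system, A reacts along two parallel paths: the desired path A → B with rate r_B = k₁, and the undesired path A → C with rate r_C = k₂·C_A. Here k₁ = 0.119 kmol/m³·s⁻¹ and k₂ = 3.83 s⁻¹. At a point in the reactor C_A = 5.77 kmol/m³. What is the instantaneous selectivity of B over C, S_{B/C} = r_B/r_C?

S_{B/C} = r_B/r_C = (k₁)/(k₂·C_A) = (k₁/k₂)·C_A⁻¹.
= (0.119) / (3.83×5.770) = 0.1190/22.10 = 0.00538.

0.00538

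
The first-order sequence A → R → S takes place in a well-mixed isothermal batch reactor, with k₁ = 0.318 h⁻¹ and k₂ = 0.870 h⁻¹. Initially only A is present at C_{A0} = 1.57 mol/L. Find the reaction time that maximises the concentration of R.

1.82 h

Setting dC_R/dt = 0 gives t_opt = ln(k₂/k₁)/(k₂−k₁).
= ln(0.870/0.318)/(0.870−0.318) = ln(2.736)/0.5520 = 1.006/0.5520 = 1.82 h.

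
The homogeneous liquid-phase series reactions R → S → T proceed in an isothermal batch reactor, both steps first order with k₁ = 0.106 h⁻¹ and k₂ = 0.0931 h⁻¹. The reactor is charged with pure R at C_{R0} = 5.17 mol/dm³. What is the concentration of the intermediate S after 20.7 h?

1.45 mol/dm³

The intermediate concentration in a first-order A→B→C sequence is C_S = k₁C_{R0}(e^(−k₁t) − e^(−k₂t))/(k₂−k₁).
e^(−k₁t) = e^(−0.106×20.7) = e^(−2.194) = 0.1114; e^(−k₂t) = e^(−1.927) = 0.1456.
C_S = 0.106×5.17/(0.0931−0.106) × (0.1114−0.1456) = (-42.48)×(-0.03411) = 1.449 mol/dm³.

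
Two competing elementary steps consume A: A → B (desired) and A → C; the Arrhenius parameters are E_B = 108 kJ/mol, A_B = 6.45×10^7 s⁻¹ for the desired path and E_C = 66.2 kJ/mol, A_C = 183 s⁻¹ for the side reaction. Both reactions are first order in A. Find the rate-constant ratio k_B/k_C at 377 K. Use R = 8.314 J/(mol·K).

0.569

With equal orders, S_{B/C} = k_B/k_C = (A_B/A_C)·exp[(E_C−E_B)/(RT)].
(E_C−E_B)/(RT) = (66.2−108)×10³/(8.314×377) = -41800/3134 = -13.34.
k_B/k_C = (6.45×10^7/183)·exp(-13.34) = 3.525×10^5 × 1.615×10^-6 = 0.569.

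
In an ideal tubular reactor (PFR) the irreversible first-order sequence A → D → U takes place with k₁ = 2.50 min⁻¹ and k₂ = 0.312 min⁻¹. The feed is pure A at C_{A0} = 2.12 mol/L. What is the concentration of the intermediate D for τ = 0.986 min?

The intermediate concentration in a first-order A→B→C sequence is C_D = k₁C_{A0}(e^(−k₁τ) − e^(−k₂τ))/(k₂−k₁).
e^(−k₁τ) = e^(−2.50×0.986) = e^(−2.465) = 0.08501; e^(−k₂τ) = e^(−0.3076) = 0.7352.
C_D = 2.50×2.12/(0.312−2.50) × (0.08501−0.7352) = (-2.422)×(-0.6502) = 1.575 mol/L.

1.57 mol/L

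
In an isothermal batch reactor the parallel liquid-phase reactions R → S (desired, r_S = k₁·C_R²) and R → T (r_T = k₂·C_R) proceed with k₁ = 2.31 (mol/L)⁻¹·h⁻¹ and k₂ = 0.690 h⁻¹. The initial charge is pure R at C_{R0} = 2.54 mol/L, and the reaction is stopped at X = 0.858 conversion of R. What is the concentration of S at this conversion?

1.74 mol/L

C_R = C_{R0}(1−X) = 0.3607 mol/L.
Along a PFR/batch, dC_T/dC_R = −r_T/(r_S+r_T) = −k₂/(k₂+k₁·C_R).
Integrating from C_{R0} to C_R: C_T = (0.690/2.31)·ln[(0.690+2.31·2.54)/(0.690+2.31·0.361)] = 0.2987·ln(6.557/1.523) = 0.4360 mol/L.
Then C_S = (C_{R0}−C_R) − C_T = 2.179 − 0.4360 = 1.743 mol/L.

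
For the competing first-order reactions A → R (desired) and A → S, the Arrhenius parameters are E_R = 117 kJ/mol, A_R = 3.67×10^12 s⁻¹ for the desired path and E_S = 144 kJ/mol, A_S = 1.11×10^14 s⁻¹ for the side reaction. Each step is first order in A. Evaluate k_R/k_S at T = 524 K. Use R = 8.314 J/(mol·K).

16.3

With equal orders, S_{R/S} = k_R/k_S = (A_R/A_S)·exp[(E_S−E_R)/(RT)].
(E_S−E_R)/(RT) = (144−117)×10³/(8.314×524) = 27000/4357 = 6.198.
k_R/k_S = (3.67×10^12/1.11×10^14)·exp(6.198) = 0.03306 × 491.6 = 16.3.
Since E_R < E_S, lowering the temperature improves selectivity toward R.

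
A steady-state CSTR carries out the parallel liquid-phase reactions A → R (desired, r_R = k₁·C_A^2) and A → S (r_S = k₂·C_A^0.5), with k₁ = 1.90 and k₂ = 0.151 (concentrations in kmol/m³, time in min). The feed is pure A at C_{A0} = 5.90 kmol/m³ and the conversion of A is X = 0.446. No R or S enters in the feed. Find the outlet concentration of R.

2.60 kmol/m³

Exit C_A = C_{A0}(1−X) = 5.90×0.554 = 3.269 kmol/m³.
A CSTR operates uniformly at the exit composition, giving r_R = 20.30 and r_S = 0.2730 (each k·C_A^n at C_A = 3.269).
Fraction of consumed A going to R: r_R/(r_R+r_S) = 0.9867.
C_R = 0.9867·C_{A0}·X = 0.9867×5.90×0.446 = 2.60 kmol/m³.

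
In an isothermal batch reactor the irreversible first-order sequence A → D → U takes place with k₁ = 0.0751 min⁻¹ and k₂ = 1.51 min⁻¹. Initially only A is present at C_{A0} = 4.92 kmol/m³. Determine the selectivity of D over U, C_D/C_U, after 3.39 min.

Solving the coupled first-order balances gives C_D(t) = [k₁/(k₂−k₁)]·C_{A0}·(e^(−k₁t) − e^(−k₂t)).
e^(−k₁t) = e^(−0.0751×3.39) = e^(−0.2546) = 0.7752; e^(−k₂t) = e^(−5.119) = 0.005983.
C_D = 0.0751×4.92/(1.51−0.0751) × (0.7752−0.005983) = 0.2575×0.7693 = 0.1981 kmol/m³.
C_A = C_{A0}e^(−k₁t) = 3.814 kmol/m³, so C_U = C_{A0}−C_A−C_D = 0.9078 kmol/m³; C_D/C_U = 0.218.

0.218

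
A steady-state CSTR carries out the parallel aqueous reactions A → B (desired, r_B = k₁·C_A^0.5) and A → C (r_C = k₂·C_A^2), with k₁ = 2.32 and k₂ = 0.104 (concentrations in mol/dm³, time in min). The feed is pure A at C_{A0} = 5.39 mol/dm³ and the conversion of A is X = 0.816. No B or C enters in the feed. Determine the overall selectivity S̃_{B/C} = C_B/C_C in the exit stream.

Exit C_A = C_{A0}(1−X) = 5.39×0.184 = 0.9918 mol/dm³.
A CSTR operates uniformly at the exit composition, giving r_B = 2.310 and r_C = 0.1023 (each k·C_A^n at C_A = 0.9918).
Overall selectivity = C_B/C_C = r_Bτ/(r_Cτ) = r_B/r_C = 22.6.

22.6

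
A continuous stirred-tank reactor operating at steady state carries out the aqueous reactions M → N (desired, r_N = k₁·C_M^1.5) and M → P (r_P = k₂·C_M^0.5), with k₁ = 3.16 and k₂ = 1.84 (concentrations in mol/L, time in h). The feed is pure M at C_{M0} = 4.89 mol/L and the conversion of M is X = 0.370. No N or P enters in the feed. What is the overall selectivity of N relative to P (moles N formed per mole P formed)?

5.29

Exit C_M = C_{M0}(1−X) = 4.89×0.630 = 3.081 mol/L.
Rates in a CSTR are evaluated at the outlet concentration: r_N = 3.16×3.081^1.5 = 17.09, r_P = 1.84×3.081^0.5 = 3.230.
Overall selectivity = C_N/C_P = r_Nτ/(r_Pτ) = r_N/r_P = 5.29.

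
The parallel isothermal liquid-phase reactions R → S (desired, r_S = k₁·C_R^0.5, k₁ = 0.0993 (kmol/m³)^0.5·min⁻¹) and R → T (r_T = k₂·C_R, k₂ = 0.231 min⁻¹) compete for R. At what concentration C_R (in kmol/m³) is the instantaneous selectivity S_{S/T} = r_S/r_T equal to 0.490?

S_{S/T} = (k₁/k₂)·C_R^-0.5 ⇒ C_R = (S·k₂/k₁)^(-2).
= (0.490×0.231/0.0993)^(-2) = (1.140)^(-2) = 0.770 kmol/m³.

0.770 kmol/m³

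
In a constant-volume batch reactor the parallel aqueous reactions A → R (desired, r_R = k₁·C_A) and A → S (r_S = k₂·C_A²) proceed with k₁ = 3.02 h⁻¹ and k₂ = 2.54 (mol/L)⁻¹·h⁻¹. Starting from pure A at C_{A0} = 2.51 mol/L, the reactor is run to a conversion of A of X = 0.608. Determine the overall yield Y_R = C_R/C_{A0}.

C_A = C_{A0}(1−X) = 0.9839 mol/L.
Along a PFR/batch, dC_R/dC_A = −r_R/(r_R+r_S) = −k₁/(k₁+k₂·C_A).
Integrating from C_{A0} to C_A: C_R = (3.02/2.54)·ln[(3.02+2.54·2.51)/(3.02+2.54·0.984)] = 1.189·ln(9.395/5.519) = 0.6325 mol/L.
Y_R = C_R/C_{A0} = 0.6325/2.51 = 0.252.

0.252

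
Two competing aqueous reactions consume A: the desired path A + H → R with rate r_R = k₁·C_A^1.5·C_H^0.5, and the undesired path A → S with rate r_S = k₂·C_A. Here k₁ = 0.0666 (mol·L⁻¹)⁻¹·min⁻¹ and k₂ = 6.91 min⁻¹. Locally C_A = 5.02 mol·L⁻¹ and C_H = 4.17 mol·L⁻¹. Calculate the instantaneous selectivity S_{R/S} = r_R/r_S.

S_{R/S} = r_R/r_S = (k₁·C_A^1.5·C_H^0.5)/(k₂·C_A) = (k₁/k₂)·C_A^0.5·C_H^0.5.
= (0.0666×5.020^1.5×4.170^0.5) / (6.91×5.020) = 1.530/34.69 = 0.0441.

0.0441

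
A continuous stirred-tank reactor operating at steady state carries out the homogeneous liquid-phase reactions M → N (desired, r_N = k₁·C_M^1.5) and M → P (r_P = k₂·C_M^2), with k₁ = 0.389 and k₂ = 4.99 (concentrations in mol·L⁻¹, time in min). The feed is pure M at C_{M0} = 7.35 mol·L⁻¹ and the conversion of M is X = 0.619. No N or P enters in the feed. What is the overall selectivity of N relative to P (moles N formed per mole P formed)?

Exit C_M = C_{M0}(1−X) = 7.35×0.381 = 2.800 mol·L⁻¹.
Rates in a CSTR are evaluated at the outlet concentration: r_N = 0.389×2.800^1.5 = 1.823, r_P = 4.99×2.800^2 = 39.13.
Overall selectivity = C_N/C_P = r_Nτ/(r_Pτ) = r_N/r_P = 0.0466.

0.0466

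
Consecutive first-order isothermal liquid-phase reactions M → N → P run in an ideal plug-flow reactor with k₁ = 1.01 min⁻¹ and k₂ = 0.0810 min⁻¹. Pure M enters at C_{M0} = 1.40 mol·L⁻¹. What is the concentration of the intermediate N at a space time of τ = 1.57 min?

1.03 mol·L⁻¹

Solving the coupled first-order balances gives C_N(τ) = [k₁/(k₂−k₁)]·C_{M0}·(e^(−k₁τ) − e^(−k₂τ)).
e^(−k₁τ) = e^(−1.01×1.57) = e^(−1.586) = 0.2048; e^(−k₂τ) = e^(−0.1272) = 0.8806.
C_N = 1.01×1.40/(0.0810−1.01) × (0.2048−0.8806) = (-1.522)×(-0.6758) = 1.029 mol·L⁻¹.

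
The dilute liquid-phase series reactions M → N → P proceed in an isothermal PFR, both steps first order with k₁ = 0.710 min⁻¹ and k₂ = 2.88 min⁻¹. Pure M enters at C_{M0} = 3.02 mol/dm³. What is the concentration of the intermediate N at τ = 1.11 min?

The intermediate concentration in a first-order A→B→C sequence is C_N = k₁C_{M0}(e^(−k₁τ) − e^(−k₂τ))/(k₂−k₁).
e^(−k₁τ) = e^(−0.710×1.11) = e^(−0.7881) = 0.4547; e^(−k₂τ) = e^(−3.197) = 0.04089.
C_N = 0.710×3.02/(2.88−0.710) × (0.4547−0.04089) = 0.9881×0.4138 = 0.4089 mol/dm³.

0.409 mol/dm³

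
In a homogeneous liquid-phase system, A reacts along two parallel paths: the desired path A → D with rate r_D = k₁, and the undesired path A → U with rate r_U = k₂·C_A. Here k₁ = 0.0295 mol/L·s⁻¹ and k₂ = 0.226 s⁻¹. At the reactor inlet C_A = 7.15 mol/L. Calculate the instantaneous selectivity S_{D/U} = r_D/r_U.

0.0183

S_{D/U} = r_D/r_U = (k₁)/(k₂·C_A) = (k₁/k₂)·C_A⁻¹.
= (0.0295) / (0.226×7.150) = 0.02950/1.616 = 0.0183.
The undesired path is higher order in A, so low C_A (CSTR or dilute feed) favours D.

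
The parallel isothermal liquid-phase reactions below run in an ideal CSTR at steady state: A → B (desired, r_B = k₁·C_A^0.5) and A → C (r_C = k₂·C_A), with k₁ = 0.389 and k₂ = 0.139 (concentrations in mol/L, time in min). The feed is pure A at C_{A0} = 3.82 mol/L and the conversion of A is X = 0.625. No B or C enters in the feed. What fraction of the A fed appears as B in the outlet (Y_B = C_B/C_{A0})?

0.438

Exit C_A = C_{A0}(1−X) = 3.82×0.375 = 1.432 mol/L.
Rates in a CSTR are evaluated at the outlet concentration: r_B = 0.389×1.432^0.5 = 0.4656, r_C = 0.139×1.432 = 0.1991.
Fraction of consumed A going to B: r_B/(r_B+r_C) = 0.7004.
C_B = 0.7004·C_{A0}·X = 0.7004×3.82×0.625 = 1.67 mol/L; Y_B = C_B/C_{A0} = 0.438.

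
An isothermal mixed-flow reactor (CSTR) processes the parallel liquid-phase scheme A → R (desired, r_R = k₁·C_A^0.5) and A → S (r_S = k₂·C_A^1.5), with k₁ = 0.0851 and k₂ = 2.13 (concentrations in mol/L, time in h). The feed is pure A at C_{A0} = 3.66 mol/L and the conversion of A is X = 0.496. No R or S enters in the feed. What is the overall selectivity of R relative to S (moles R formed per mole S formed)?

0.0217

Exit C_A = C_{A0}(1−X) = 3.66×0.504 = 1.845 mol/L.
In a CSTR the entire volume is at exit conditions, so r_R = 0.0851×1.845^0.5 = 0.1156 and r_S = 2.13×1.845^1.5 = 5.336.
Overall selectivity = C_R/C_S = r_Rτ/(r_Sτ) = r_R/r_S = 0.0217.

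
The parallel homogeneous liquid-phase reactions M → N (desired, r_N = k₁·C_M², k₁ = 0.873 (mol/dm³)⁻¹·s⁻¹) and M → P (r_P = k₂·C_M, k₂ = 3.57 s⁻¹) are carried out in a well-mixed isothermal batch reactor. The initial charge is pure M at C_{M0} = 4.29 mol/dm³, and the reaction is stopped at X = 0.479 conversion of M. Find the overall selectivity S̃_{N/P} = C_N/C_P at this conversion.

0.786

C_M = C_{M0}(1−X) = 2.235 mol/dm³.
Along a PFR/batch, dC_P/dC_M = −r_P/(r_N+r_P) = −k₂/(k₂+k₁·C_M).
Integrating from C_{M0} to C_M: C_P = (3.57/0.873)·ln[(3.57+0.873·4.29)/(3.57+0.873·2.24)] = 4.089·ln(7.315/5.521) = 1.151 mol/dm³.
Then C_N = (C_{M0}−C_M) − C_P = 2.055 − 1.151 = 0.9044 mol/dm³.
S̃_{N/P} = C_N/C_P = 0.9044/1.151 = 0.786.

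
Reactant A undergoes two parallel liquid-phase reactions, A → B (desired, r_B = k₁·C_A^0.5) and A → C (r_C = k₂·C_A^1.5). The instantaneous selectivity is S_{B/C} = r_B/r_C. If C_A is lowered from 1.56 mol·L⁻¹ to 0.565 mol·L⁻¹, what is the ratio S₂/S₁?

2.76

S_{B/C} = (k₁/k₂)·C_A⁻¹, so S₂/S₁ = (C_{A,2}/C_{A,1})⁻¹.
= 1.56/0.565 = 2.76.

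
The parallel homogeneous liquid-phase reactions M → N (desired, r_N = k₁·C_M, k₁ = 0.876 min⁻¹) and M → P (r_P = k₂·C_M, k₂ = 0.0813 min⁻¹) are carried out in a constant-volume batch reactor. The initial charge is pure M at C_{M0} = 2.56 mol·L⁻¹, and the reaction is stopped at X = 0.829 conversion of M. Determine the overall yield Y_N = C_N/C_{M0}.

0.759

C_M = C_{M0}(1−X) = 0.4378 mol·L⁻¹.
Both paths are first order in M, so the instantaneous fraction to N is constant: dC_N/d(−C_M) = k₁/(k₁+k₂) = 0.9151.
C_N = 0.9151·(C_{M0}−C_M) = 0.9151×2.122 = 1.94 mol·L⁻¹.
Y_N = C_N/C_{M0} = 1.942/2.56 = 0.759.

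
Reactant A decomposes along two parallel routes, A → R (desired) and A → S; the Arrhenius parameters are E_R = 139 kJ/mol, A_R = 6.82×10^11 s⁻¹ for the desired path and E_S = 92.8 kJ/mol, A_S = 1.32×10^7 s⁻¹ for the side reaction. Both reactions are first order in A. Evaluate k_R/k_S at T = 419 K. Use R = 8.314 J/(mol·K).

0.0898

Since both paths have the same order in A, the concentration cancels and S_{R/S} = k_R/k_S = (A_R/A_S)·exp[(E_S−E_R)/(RT)].
(E_S−E_R)/(RT) = (92.8−139)×10³/(8.314×419) = -46200/3484 = -13.26.
k_R/k_S = (6.82×10^11/1.32×10^7)·exp(-13.26) = 51667 × 1.739×10^-6 = 0.0898.
Since E_R > E_S, raising the temperature improves selectivity toward R.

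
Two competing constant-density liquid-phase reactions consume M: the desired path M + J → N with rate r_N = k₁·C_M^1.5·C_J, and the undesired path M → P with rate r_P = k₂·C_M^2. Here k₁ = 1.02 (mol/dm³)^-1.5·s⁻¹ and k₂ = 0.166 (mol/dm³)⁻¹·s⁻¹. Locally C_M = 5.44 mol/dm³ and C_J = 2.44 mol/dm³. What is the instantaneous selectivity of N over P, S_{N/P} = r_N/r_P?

6.43

S_{N/P} = r_N/r_P = (k₁·C_M^1.5·C_J)/(k₂·C_M^2) = (k₁/k₂)·C_M^-0.5·C_J.
= (1.02×5.440^1.5×2.440) / (0.166×5.440^2) = 31.58/4.913 = 6.43.
The undesired path is higher order in M, so low C_M (CSTR or dilute feed) favours N.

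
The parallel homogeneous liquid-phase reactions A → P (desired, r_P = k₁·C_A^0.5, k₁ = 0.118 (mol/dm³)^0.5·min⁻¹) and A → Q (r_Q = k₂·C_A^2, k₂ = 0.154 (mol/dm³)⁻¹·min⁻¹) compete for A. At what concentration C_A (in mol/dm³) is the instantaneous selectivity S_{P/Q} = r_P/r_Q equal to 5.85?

0.258 mol/dm³

S_{P/Q} = (k₁/k₂)·C_A^-1.5 ⇒ C_A = (S·k₂/k₁)^(1/(-1.5)).
= (5.85×0.154/0.118)^(-0.6667) = (7.635)^(-0.6667) = 0.258 mol/dm³.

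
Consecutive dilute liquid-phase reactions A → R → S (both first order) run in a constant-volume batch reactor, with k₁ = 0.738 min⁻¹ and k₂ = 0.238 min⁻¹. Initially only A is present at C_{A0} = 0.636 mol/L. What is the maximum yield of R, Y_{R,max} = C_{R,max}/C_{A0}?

0.584

For a first-order series the maximum intermediate yield is C_{R,max}/C_{A0} = (k₁/k₂)^[k₂/(k₂−k₁)].
= (0.738/0.238)^(0.238/(0.238−0.738)) = (3.101)^(-0.4760) = 0.5835.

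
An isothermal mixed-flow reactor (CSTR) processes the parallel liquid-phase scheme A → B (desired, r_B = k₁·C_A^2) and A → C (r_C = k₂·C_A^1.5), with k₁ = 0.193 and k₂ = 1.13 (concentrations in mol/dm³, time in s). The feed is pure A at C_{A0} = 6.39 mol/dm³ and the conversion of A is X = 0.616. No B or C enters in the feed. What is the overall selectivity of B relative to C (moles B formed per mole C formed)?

0.268

Exit C_A = C_{A0}(1−X) = 6.39×0.384 = 2.454 mol/dm³.
In a CSTR the entire volume is at exit conditions, so r_B = 0.193×2.454^2 = 1.162 and r_C = 1.13×2.454^1.5 = 4.343.
Overall selectivity = C_B/C_C = r_Bτ/(r_Cτ) = r_B/r_C = 0.268.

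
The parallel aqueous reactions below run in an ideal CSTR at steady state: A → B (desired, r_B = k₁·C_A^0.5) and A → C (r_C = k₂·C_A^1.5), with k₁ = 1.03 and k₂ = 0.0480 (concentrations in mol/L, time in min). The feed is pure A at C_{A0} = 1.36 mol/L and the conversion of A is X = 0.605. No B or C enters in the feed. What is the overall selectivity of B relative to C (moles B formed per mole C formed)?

Exit C_A = C_{A0}(1−X) = 1.36×0.395 = 0.5372 mol/L.
In a CSTR the entire volume is at exit conditions, so r_B = 1.03×0.5372^0.5 = 0.7549 and r_C = 0.0480×0.5372^1.5 = 0.01890.
Overall selectivity = C_B/C_C = r_Bτ/(r_Cτ) = r_B/r_C = 39.9.

39.9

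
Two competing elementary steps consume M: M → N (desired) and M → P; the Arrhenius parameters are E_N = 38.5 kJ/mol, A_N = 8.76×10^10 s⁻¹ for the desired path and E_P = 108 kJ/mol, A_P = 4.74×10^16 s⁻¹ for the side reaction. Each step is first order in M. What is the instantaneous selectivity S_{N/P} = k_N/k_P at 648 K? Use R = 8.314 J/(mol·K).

With equal orders, S_{N/P} = k_N/k_P = (A_N/A_P)·exp[(E_P−E_N)/(RT)].
(E_P−E_N)/(RT) = (108−38.5)×10³/(8.314×648) = 69500/5387 = 12.90.
k_N/k_P = (8.76×10^10/4.74×10^16)·exp(12.90) = 1.848×10^-6 × 4.004×10^5 = 0.740.

0.740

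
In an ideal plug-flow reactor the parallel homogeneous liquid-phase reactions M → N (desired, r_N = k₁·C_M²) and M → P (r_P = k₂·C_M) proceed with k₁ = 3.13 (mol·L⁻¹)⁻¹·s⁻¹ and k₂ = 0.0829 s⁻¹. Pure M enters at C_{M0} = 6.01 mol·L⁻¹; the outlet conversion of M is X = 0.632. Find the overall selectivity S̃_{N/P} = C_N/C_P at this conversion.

C_M = C_{M0}(1−X) = 2.212 mol·L⁻¹.
Along a PFR/batch, dC_P/dC_M = −r_P/(r_N+r_P) = −k₂/(k₂+k₁·C_M).
Integrating from C_{M0} to C_M: C_P = (0.0829/3.13)·ln[(0.0829+3.13·6.01)/(0.0829+3.13·2.21)] = 0.02649·ln(18.89/7.005) = 0.02628 mol·L⁻¹.
Then C_N = (C_{M0}−C_M) − C_P = 3.798 − 0.02628 = 3.772 mol·L⁻¹.
S̃_{N/P} = C_N/C_P = 3.772/0.02628 = 144.

144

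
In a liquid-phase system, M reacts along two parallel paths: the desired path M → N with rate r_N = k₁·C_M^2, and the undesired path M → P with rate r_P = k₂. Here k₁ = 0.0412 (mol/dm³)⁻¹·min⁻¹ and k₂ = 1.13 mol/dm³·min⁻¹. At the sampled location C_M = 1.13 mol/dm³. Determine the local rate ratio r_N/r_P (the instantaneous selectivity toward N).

0.0466

S_{N/P} = r_N/r_P = (k₁·C_M^2)/(k₂) = (k₁/k₂)·C_M^2.
= (0.0412×1.130^2) / (1.13) = 0.05261/1.130 = 0.0466.
Since the desired path is higher order in M, keeping C_M high (PFR or concentrated feed) favours N.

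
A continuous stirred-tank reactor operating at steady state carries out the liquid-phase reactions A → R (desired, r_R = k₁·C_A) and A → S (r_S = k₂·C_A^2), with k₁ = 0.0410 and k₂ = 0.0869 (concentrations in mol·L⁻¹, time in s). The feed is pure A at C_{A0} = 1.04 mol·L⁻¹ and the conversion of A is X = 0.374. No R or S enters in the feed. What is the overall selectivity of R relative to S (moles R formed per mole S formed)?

0.725

Exit C_A = C_{A0}(1−X) = 1.04×0.626 = 0.6510 mol·L⁻¹.
Rates in a CSTR are evaluated at the outlet concentration: r_R = 0.0410×0.6510 = 0.02669, r_S = 0.0869×0.6510^2 = 0.03683.
Overall selectivity = C_R/C_S = r_Rτ/(r_Sτ) = r_R/r_S = 0.725.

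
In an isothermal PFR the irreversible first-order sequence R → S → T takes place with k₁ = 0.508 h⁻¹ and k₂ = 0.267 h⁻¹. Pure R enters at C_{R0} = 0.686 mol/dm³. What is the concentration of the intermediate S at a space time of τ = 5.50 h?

Solving the coupled first-order balances gives C_S(τ) = [k₁/(k₂−k₁)]·C_{R0}·(e^(−k₁τ) − e^(−k₂τ)).
e^(−k₁τ) = e^(−0.508×5.50) = e^(−2.794) = 0.06118; e^(−k₂τ) = e^(−1.469) = 0.2303.
C_S = 0.508×0.686/(0.267−0.508) × (0.06118−0.2303) = (-1.446)×(-0.1691) = 0.2445 mol/dm³.

0.245 mol/dm³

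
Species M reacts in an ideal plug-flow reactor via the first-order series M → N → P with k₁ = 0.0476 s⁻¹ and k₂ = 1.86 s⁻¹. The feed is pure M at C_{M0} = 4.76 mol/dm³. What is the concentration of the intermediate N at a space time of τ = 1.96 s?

0.111 mol/dm³

For first-order series with pure M initially, C_N(τ) = k₁C_{M0}/(k₂−k₁)·(e^(−k₁τ) − e^(−k₂τ)).
e^(−k₁τ) = e^(−0.0476×1.96) = e^(−0.09330) = 0.9109; e^(−k₂τ) = e^(−3.646) = 0.02611.
C_N = 0.0476×4.76/(1.86−0.0476) × (0.9109−0.02611) = 0.1250×0.8848 = 0.1106 mol/dm³.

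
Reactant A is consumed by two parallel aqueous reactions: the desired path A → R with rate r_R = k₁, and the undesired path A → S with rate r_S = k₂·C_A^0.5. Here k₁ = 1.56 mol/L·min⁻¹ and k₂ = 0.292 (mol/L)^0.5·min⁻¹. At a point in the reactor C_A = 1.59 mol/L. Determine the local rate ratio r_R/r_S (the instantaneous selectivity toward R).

S_{R/S} = r_R/r_S = (k₁)/(k₂·C_A^0.5) = (k₁/k₂)·C_A^-0.5.
= (1.56) / (0.292×1.590^0.5) = 1.560/0.3682 = 4.24.
The undesired path is higher order in A, so low C_A (CSTR or dilute feed) favours R.

4.24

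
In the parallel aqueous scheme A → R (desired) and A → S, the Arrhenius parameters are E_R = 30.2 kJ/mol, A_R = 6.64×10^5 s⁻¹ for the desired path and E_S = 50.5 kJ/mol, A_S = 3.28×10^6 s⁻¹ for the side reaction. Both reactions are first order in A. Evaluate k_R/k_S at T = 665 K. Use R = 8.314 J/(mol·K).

7.96

k_R/k_S = (A_R/A_S)·exp[−(E_R−E_S)/(RT)] = (A_R/A_S)·exp[(E_S−E_R)/(RT)].
(E_S−E_R)/(RT) = (50.5−30.2)×10³/(8.314×665) = 20300/5529 = 3.672.
k_R/k_S = (6.64×10^5/3.28×10^6)·exp(3.672) = 0.2024 × 39.32 = 7.96.
Since E_R < E_S, lowering the temperature improves selectivity toward R.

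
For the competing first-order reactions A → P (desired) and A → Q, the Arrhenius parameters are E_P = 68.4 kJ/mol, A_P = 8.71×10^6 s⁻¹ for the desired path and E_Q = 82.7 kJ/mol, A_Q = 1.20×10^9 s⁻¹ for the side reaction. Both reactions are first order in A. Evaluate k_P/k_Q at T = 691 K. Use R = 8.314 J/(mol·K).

0.0875

Since both paths have the same order in A, the concentration cancels and S_{P/Q} = k_P/k_Q = (A_P/A_Q)·exp[(E_Q−E_P)/(RT)].
(E_Q−E_P)/(RT) = (82.7−68.4)×10³/(8.314×691) = 14300/5745 = 2.489.
k_P/k_Q = (8.71×10^6/1.20×10^9)·exp(2.489) = 0.007258 × 12.05 = 0.0875.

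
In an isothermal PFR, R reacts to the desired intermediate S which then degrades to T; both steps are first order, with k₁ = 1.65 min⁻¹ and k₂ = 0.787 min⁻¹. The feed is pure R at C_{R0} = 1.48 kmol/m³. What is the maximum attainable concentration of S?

For a first-order series the maximum intermediate yield is C_{S,max}/C_{R0} = (k₁/k₂)^[k₂/(k₂−k₁)].
= (1.65/0.787)^(0.787/(0.787−1.65)) = (2.097)^(-0.9119) = 0.5091.
C_{S,max} = 0.5091×1.48 = 0.753 kmol/m³.

0.753 kmol/m³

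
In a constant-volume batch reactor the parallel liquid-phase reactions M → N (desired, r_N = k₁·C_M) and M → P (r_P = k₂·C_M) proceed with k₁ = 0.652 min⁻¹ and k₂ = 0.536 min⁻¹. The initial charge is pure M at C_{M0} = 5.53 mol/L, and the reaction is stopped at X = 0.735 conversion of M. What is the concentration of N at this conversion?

2.23 mol/L

C_M = C_{M0}(1−X) = 1.465 mol/L.
Both paths are first order in M, so the instantaneous fraction to N is constant: dC_N/d(−C_M) = k₁/(k₁+k₂) = 0.5488.
C_N = 0.5488·(C_{M0}−C_M) = 0.5488×4.065 = 2.23 mol/L.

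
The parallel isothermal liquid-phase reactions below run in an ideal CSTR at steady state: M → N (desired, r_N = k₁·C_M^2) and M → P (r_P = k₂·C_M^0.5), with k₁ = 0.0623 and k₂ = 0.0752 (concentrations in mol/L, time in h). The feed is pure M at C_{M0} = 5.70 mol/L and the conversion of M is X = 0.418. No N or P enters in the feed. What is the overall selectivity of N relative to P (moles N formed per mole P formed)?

5.01

Exit C_M = C_{M0}(1−X) = 5.70×0.582 = 3.317 mol/L.
A CSTR operates uniformly at the exit composition, giving r_N = 0.6856 and r_P = 0.1370 (each k·C_M^n at C_M = 3.317).
Overall selectivity = C_N/C_P = r_Nτ/(r_Pτ) = r_N/r_P = 5.01.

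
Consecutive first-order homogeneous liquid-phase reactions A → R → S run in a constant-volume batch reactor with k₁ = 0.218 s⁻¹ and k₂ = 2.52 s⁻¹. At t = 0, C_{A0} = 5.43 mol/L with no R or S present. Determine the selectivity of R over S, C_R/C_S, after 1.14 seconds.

The intermediate concentration in a first-order A→B→C sequence is C_R = k₁C_{A0}(e^(−k₁t) − e^(−k₂t))/(k₂−k₁).
e^(−k₁t) = e^(−0.218×1.14) = e^(−0.2485) = 0.7800; e^(−k₂t) = e^(−2.873) = 0.05654.
C_R = 0.218×5.43/(2.52−0.218) × (0.7800−0.05654) = 0.5142×0.7234 = 0.3720 mol/L.
C_A = C_{A0}e^(−k₁t) = 4.235 mol/L, so C_S = C_{A0}−C_A−C_R = 0.8229 mol/L; C_R/C_S = 0.452.

0.452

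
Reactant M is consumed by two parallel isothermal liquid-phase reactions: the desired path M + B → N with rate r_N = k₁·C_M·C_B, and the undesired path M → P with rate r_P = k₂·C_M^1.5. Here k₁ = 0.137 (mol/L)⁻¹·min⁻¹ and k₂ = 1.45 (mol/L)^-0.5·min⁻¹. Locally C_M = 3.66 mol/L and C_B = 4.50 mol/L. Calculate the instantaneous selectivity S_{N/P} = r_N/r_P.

0.222

S_{N/P} = r_N/r_P = (k₁·C_M·C_B)/(k₂·C_M^1.5) = (k₁/k₂)·C_M^-0.5·C_B.
= (0.137×3.660×4.500) / (1.45×3.660^1.5) = 2.256/10.15 = 0.222.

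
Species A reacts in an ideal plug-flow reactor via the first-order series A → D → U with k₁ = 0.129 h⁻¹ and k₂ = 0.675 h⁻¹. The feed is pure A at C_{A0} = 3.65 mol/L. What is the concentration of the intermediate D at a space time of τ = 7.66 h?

0.316 mol/L

Solving the coupled first-order balances gives C_D(τ) = [k₁/(k₂−k₁)]·C_{A0}·(e^(−k₁τ) − e^(−k₂τ)).
e^(−k₁τ) = e^(−0.129×7.66) = e^(−0.9881) = 0.3723; e^(−k₂τ) = e^(−5.171) = 0.005682.
C_D = 0.129×3.65/(0.675−0.129) × (0.3723−0.005682) = 0.8624×0.3666 = 0.3161 mol/L.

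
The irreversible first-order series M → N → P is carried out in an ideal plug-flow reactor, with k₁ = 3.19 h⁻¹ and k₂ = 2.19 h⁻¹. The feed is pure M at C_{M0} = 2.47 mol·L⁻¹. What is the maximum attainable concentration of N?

1.08 mol·L⁻¹

For a first-order series the maximum intermediate yield is C_{N,max}/C_{M0} = (k₁/k₂)^[k₂/(k₂−k₁)].
= (3.19/2.19)^(2.19/(2.19−3.19)) = (1.457)^(-2.190) = 0.4388.
C_{N,max} = 0.4388×2.47 = 1.08 mol·L⁻¹.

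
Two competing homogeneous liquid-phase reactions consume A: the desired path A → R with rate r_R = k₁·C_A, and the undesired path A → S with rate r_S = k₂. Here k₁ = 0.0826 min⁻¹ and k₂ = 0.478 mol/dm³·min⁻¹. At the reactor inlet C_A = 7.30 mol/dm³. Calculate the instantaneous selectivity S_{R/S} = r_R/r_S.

S_{R/S} = r_R/r_S = (k₁·C_A)/(k₂) = (k₁/k₂)·C_A.
= (0.0826×7.300) / (0.478) = 0.6030/0.4780 = 1.26.

1.26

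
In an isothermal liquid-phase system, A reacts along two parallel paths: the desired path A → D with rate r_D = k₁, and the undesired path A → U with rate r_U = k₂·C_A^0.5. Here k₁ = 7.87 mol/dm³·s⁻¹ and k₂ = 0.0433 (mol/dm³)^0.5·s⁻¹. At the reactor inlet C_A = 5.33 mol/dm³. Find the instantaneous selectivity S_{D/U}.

78.7

S_{D/U} = r_D/r_U = (k₁)/(k₂·C_A^0.5) = (k₁/k₂)·C_A^-0.5.
= (7.87) / (0.0433×5.330^0.5) = 7.870/0.09997 = 78.7.
The undesired path is higher order in A, so low C_A (CSTR or dilute feed) favours D.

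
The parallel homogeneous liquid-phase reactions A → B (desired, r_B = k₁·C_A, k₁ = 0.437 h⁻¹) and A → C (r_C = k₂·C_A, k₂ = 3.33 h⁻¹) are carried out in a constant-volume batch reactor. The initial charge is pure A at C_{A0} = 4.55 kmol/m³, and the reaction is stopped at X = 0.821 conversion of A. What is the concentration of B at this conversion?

0.433 kmol/m³

C_A = C_{A0}(1−X) = 0.8145 kmol/m³.
Both paths are first order in A, so the instantaneous fraction to B is constant: dC_B/d(−C_A) = k₁/(k₁+k₂) = 0.1160.
C_B = 0.1160·(C_{A0}−C_A) = 0.1160×3.736 = 0.433 kmol/m³.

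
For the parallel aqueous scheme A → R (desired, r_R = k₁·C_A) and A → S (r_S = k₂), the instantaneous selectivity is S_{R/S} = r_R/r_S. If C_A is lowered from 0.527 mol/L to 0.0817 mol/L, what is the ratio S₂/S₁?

S_{R/S} = (k₁/k₂)·C_A, so S₂/S₁ = (C_{A,2}/C_{A,1}).
= 0.0817/0.527 = 0.155.
Selectivity toward R falls as C_A falls — high-concentration operation is favoured.

0.155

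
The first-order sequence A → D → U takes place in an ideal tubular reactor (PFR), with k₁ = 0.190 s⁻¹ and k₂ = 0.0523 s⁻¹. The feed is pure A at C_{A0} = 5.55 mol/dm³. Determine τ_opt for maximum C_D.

The intermediate peaks when r₁ = r₂, i.e. k₁e^(−k₁τ) = k₂e^(−k₂τ), giving τ_opt = ln(k₂/k₁)/(k₂−k₁).
= ln(0.0523/0.190)/(0.0523−0.190) = ln(0.2753)/-0.1377 = -1.290/-0.1377 = 9.37 s.

9.37 s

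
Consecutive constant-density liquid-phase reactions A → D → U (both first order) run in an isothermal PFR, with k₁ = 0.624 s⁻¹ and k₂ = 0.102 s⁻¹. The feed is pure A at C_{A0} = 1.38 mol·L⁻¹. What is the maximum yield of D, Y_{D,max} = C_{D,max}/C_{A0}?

0.702

For a first-order series the maximum intermediate yield is C_{D,max}/C_{A0} = (k₁/k₂)^[k₂/(k₂−k₁)].
= (0.624/0.102)^(0.102/(0.102−0.624)) = (6.118)^(-0.1954) = 0.7019.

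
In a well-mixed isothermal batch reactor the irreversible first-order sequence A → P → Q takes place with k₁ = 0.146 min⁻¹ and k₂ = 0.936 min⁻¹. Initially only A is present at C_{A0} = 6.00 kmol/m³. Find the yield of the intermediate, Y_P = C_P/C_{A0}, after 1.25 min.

The intermediate concentration in a first-order A→B→C sequence is C_P = k₁C_{A0}(e^(−k₁t) − e^(−k₂t))/(k₂−k₁).
e^(−k₁t) = e^(−0.146×1.25) = e^(−0.1825) = 0.8332; e^(−k₂t) = e^(−1.170) = 0.3104.
C_P = 0.146×6.00/(0.936−0.146) × (0.8332−0.3104) = 1.109×0.5228 = 0.5797 kmol/m³.
Y_P = C_P/C_{A0} = 0.5797/6.00 = 0.0966.

0.0966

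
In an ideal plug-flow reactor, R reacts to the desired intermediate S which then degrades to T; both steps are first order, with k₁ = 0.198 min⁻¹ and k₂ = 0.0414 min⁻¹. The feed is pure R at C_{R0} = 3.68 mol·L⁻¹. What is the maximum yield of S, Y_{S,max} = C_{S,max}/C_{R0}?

Evaluating C_S at τ_opt = ln(k₂/k₁)/(k₂−k₁) gives C_{S,max}/C_{R0} = (k₁/k₂)^[k₂/(k₂−k₁)].
= (0.198/0.0414)^(0.0414/(0.0414−0.198)) = (4.783)^(-0.2644) = 0.6612.

0.661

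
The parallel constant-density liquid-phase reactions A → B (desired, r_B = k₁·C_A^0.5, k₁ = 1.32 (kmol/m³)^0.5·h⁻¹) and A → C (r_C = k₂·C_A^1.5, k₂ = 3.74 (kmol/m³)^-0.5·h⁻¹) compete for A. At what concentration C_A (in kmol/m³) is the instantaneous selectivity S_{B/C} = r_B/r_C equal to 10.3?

0.0343 kmol/m³

S_{B/C} = (k₁/k₂)·C_A⁻¹ ⇒ C_A = (S·k₂/k₁)^(-1).
= (10.3×3.74/1.32)^(-1) = (29.18)^(-1) = 0.0343 kmol/m³.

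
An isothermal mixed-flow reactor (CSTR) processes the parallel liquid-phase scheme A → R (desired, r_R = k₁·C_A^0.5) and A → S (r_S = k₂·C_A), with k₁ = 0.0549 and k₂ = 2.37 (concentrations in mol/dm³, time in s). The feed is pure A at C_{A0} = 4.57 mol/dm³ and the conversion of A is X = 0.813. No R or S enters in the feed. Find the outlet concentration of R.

0.0908 mol/dm³

Exit C_A = C_{A0}(1−X) = 4.57×0.187 = 0.8546 mol/dm³.
A CSTR operates uniformly at the exit composition, giving r_R = 0.05075 and r_S = 2.025 (each k·C_A^n at C_A = 0.8546).
Fraction of consumed A going to R: r_R/(r_R+r_S) = 0.02445.
C_R = 0.02445·C_{A0}·X = 0.02445×4.57×0.813 = 0.0908 mol/dm³.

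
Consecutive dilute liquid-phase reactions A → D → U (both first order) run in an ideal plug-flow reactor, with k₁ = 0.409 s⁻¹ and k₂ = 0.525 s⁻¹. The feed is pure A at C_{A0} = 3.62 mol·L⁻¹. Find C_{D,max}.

1.17 mol·L⁻¹

For a first-order series the maximum intermediate yield is C_{D,max}/C_{A0} = (k₁/k₂)^[k₂/(k₂−k₁)].
= (0.409/0.525)^(0.525/(0.525−0.409)) = (0.7790)^(4.526) = 0.3230.
C_{D,max} = 0.3230×3.62 = 1.17 mol·L⁻¹.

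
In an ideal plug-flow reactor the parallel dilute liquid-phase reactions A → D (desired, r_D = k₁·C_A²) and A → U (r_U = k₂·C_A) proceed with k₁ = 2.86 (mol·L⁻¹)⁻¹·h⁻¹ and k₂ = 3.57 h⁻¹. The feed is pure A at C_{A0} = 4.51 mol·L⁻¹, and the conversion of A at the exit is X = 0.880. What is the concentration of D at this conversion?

C_A = C_{A0}(1−X) = 0.5412 mol·L⁻¹.
Along a PFR/batch, dC_U/dC_A = −r_U/(r_D+r_U) = −k₂/(k₂+k₁·C_A).
Integrating from C_{A0} to C_A: C_U = (3.57/2.86)·ln[(3.57+2.86·4.51)/(3.57+2.86·0.541)] = 1.248·ln(16.47/5.118) = 1.459 mol·L⁻¹.
Then C_D = (C_{A0}−C_A) − C_U = 3.969 − 1.459 = 2.510 mol·L⁻¹.

2.51 mol·L⁻¹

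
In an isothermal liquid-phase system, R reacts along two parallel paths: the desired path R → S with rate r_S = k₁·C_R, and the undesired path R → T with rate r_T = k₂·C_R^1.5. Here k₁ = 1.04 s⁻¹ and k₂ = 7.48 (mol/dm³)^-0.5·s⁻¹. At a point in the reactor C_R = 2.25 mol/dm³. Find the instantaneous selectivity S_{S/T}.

0.0927

S_{S/T} = r_S/r_T = (k₁·C_R)/(k₂·C_R^1.5) = (k₁/k₂)·C_R^-0.5.
= (1.04×2.250) / (7.48×2.250^1.5) = 2.340/25.25 = 0.0927.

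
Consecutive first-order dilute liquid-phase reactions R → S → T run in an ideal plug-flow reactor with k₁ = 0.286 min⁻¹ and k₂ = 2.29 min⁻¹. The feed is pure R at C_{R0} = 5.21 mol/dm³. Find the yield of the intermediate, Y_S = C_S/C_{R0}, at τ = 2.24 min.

0.0744

The intermediate concentration in a first-order A→B→C sequence is C_S = k₁C_{R0}(e^(−k₁τ) − e^(−k₂τ))/(k₂−k₁).
e^(−k₁τ) = e^(−0.286×2.24) = e^(−0.6406) = 0.5270; e^(−k₂τ) = e^(−5.130) = 0.005919.
C_S = 0.286×5.21/(2.29−0.286) × (0.5270−0.005919) = 0.7435×0.5210 = 0.3874 mol/dm³.
Y_S = C_S/C_{R0} = 0.3874/5.21 = 0.0744.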